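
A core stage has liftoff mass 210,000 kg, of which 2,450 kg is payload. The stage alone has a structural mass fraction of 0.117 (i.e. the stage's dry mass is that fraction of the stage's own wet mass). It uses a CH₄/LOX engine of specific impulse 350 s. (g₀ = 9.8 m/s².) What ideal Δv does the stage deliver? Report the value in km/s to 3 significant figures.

Δv ≈ 7.07 km/s

Stage wet mass = m₀ − payload = 210,000 − 2,450 = 207,550 kg.
Stage dry mass = ε × stage wet mass = 0.117 × 207,550 = 24,283.4 kg.
Burnout mass m_f = stage dry + payload = 24,283.4 + 2,450 = 26,733.4 kg.
v_e = Isp · g₀ = 350 × 9.8 = 3430.0 m/s.
By the Tsiolkovsky rocket equation, Δv = v_e · ln(210,000/26,733.4) = 3430.0 × ln(7.855) = 3430.0 × 2.0612 ≈ 7070 m/s.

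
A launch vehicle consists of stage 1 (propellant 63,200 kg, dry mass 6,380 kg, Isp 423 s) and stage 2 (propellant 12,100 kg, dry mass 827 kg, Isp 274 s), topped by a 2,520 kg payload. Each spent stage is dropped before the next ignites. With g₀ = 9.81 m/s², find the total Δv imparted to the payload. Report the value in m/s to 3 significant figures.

Δv ≈ 9750 m/s

Ignition mass of stage 1 = 63,200+6,380 + 12,100+827 + 2,520 = 85,027 kg.
Stage 1: m₀ = 85,027 kg, m_f = 85,027 − 63,200 = 21,827 kg; Δv = 423×9.81×ln(3.895) = 4149.6×1.3598 ≈ 5643 m/s.
Stage 2: m₀ = 15,447 kg, m_f = 15,447 − 12,100 = 3,347 kg; Δv = 274×9.81×ln(4.615) = 2687.9×1.5294 ≈ 4111 m/s.
Total Δv = 5643 + 4111 = 9754 m/s.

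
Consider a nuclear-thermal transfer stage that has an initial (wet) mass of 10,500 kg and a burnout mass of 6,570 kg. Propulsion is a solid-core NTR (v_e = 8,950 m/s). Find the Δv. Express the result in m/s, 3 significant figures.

Δv ≈ 4200 m/s

Using Δv = v_e ln(m₀/m_f): Δv = v_e · ln(m₀/m_f) = 8950.0 × ln(1.598) = 8950.0 × 0.4689 ≈ 4196.3 m/s.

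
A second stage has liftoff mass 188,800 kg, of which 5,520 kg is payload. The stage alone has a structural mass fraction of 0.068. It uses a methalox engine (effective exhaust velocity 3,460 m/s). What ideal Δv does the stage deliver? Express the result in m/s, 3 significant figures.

Δv ≈ 8140 m/s

Stage wet mass = m₀ − payload = 188,800 − 5,520 = 183,280 kg.
Stage dry mass = ε × stage wet mass = 0.068 × 183,280 = 12,463 kg.
Burnout mass m_f = stage dry + payload = 12,463 + 5,520 = 17,983 kg.
Δv = v_e · ln(188,800/17,983) = 3460.0 × ln(10.5) = 3460.0 × 2.3513 ≈ 8135 m/s.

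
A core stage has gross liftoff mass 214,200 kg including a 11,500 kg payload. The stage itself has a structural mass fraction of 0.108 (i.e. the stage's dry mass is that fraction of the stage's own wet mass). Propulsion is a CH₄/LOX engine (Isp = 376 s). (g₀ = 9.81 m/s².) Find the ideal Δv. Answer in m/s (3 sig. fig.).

Stage wet mass = m₀ − payload = 214,200 − 11,500 = 202,700 kg.
Stage dry mass = ε × stage wet mass = 0.108 × 202,700 = 21,891.6 kg.
Burnout mass m_f = stage dry + payload = 21,891.6 + 11,500 = 33,391.6 kg.
v_e = Isp · g₀ = 376 × 9.81 = 3688.6 m/s.
Rocket equation: Δv = v_e · ln(214,200/33,391.6) = 3688.6 × ln(6.415) = 3688.6 × 1.8586 ≈ 6856 m/s.

Δv ≈ 6860 m/s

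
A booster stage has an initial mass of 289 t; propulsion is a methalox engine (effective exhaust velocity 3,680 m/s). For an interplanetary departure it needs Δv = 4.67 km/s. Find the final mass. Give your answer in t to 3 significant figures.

m₀/m_f = exp(Δv / v_e) = exp(4670 / 3680.0) = exp(1.2690) = 3.5574.
m_f = m₀ / 3.5574 = 289 / 3.5574 = 81.2391 t.

final mass ≈ 81.2 t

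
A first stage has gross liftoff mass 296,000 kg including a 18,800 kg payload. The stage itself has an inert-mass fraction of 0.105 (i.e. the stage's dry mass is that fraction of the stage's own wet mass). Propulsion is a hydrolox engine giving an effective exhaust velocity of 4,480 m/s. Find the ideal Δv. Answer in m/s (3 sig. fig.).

Δv ≈ 8160 m/s

Stage wet mass = m₀ − payload = 296,000 − 18,800 = 277,200 kg.
Stage dry mass = ε × stage wet mass = 0.105 × 277,200 = 29,106 kg.
Burnout mass m_f = stage dry + payload = 29,106 + 18,800 = 47,906 kg.
From the ideal rocket equation, Δv = v_e · ln(296,000/47,906) = 4480.0 × ln(6.179) = 4480.0 × 1.8211 ≈ 8159 m/s.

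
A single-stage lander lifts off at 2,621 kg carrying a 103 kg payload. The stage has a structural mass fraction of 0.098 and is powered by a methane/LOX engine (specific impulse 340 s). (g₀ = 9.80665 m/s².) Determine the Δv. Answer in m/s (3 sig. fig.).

Stage wet mass = m₀ − payload = 2,621 − 103 = 2,518 kg.
Stage dry mass = ε × stage wet mass = 0.098 × 2,518 = 246.764 kg.
Burnout mass m_f = stage dry + payload = 246.764 + 103 = 349.764 kg.
v_e = Isp · g₀ = 340 × 9.80665 = 3334.3 m/s.
Δv = v_e · ln(2,621/349.764) = 3334.3 × ln(7.494) = 3334.3 × 2.0141 ≈ 6715 m/s.

Δv ≈ 6720 m/s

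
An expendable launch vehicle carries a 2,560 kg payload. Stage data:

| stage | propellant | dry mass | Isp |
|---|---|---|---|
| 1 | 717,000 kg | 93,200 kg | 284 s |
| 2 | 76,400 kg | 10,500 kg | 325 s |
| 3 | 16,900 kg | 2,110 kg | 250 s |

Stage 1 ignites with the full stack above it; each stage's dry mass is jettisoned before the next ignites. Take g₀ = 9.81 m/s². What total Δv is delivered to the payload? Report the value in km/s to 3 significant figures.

Δv ≈ 11.9 km/s

Ignition mass of stage 1 = 717,000+93,200 + 76,400+10,500 + 16,900+2,110 + 2,560 = 918,670 kg.
Stage 1: m₀ = 918,670 kg, m_f = 918,670 − 717,000 = 201,670 kg; Δv = 284×9.81×ln(4.555) = 2786.0×1.5163 ≈ 4224 m/s.
Stage 2: m₀ = 108,470 kg, m_f = 108,470 − 76,400 = 32,070 kg; Δv = 325×9.81×ln(3.382) = 3188.2×1.2186 ≈ 3885 m/s.
Stage 3: m₀ = 21,570 kg, m_f = 21,570 − 16,900 = 4,670 kg; Δv = 250×9.81×ln(4.619) = 2452.5×1.5301 ≈ 3753 m/s.
Total Δv = 4224 + 3885 + 3753 = 11862 m/s.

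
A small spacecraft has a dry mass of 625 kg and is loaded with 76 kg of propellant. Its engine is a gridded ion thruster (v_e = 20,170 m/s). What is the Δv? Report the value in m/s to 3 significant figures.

m₀ = m_dry + m_prop = 625 + 76 = 701 kg.
Δv = v_e · ln(m₀/m_f) = 20170.0 × ln(1.122) = 20170.0 × 0.1148 ≈ 2314.6 m/s.

Δv ≈ 2310 m/s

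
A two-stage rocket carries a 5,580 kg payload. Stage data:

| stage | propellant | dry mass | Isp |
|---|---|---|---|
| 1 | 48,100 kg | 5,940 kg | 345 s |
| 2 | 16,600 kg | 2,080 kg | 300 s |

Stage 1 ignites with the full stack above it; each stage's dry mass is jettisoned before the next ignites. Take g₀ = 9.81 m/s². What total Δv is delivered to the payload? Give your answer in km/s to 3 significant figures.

Δv ≈ 6.62 km/s

Ignition mass of stage 1 = 48,100+5,940 + 16,600+2,080 + 5,580 = 78,300 kg.
Stage 1: m₀ = 78,300 kg, m_f = 78,300 − 48,100 = 30,200 kg; Δv = 345×9.81×ln(2.593) = 3384.5×0.9527 ≈ 3224 m/s.
Stage 2: m₀ = 24,260 kg, m_f = 24,260 − 16,600 = 7,660 kg; Δv = 300×9.81×ln(3.167) = 2943.0×1.1528 ≈ 3393 m/s.
Total Δv = 3224 + 3393 = 6617 m/s.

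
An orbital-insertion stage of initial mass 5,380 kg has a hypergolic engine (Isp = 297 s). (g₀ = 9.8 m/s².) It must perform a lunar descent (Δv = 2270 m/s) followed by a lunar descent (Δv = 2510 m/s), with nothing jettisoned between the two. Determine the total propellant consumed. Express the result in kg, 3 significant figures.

v_e = Isp · g₀ = 297 × 9.8 = 2910.6 m/s.
After the first burn: m = 5380 × exp(−2270/2910.6) = 5380 × 0.45845 = 2,466.46 kg.
After the second burn: m = 2,466.46 × exp(−2510/2910.6) = 2,466.46 × 0.42216 = 1,041.24 kg.
Total propellant = m₀ − m_final = 5380 − 1,041.24 = 4,338.76 kg.

total propellant consumed ≈ 4340 kg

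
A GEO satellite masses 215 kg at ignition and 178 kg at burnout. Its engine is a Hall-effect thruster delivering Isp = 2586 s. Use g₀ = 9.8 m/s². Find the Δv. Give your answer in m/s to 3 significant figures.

Δv ≈ 4790 m/s

v_e = Isp · g₀ = 2586 × 9.8 = 25342.8 m/s.
Δv = v_e · ln(m₀/m_f) = 25342.8 × ln(1.208) = 25342.8 × 0.1889 ≈ 4786.1 m/s.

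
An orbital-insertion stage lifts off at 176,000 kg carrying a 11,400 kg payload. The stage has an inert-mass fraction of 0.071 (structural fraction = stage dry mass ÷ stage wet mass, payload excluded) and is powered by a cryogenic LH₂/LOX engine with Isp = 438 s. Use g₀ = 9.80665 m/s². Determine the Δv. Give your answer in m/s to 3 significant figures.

Δv ≈ 8720 m/s

Stage wet mass = m₀ − payload = 176,000 − 11,400 = 164,600 kg.
Stage dry mass = ε × stage wet mass = 0.071 × 164,600 = 11,686.6 kg.
Burnout mass m_f = stage dry + payload = 11,686.6 + 11,400 = 23,086.6 kg.
v_e = Isp · g₀ = 438 × 9.80665 = 4295.3 m/s.
Δv = v_e · ln(176,000/23,086.6) = 4295.3 × ln(7.623) = 4295.3 × 2.0312 ≈ 8725 m/s.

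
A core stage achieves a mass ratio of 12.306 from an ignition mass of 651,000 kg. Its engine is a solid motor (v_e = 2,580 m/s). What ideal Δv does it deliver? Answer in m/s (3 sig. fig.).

Rocket equation: Δv = v_e · ln(12.306) = 2580.0 × 2.5101 ≈ 6476.0 m/s.

Δv ≈ 6480 m/s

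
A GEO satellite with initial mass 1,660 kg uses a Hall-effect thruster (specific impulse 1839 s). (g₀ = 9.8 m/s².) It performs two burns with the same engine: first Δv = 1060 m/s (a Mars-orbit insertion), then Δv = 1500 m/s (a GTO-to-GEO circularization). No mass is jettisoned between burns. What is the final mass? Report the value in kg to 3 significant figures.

final mass ≈ 1440 kg

v_e = Isp · g₀ = 1839 × 9.8 = 18022.2 m/s.
After the first burn: m = 1660 × exp(−1060/18022.2) = 1660 × 0.94288 = 1,565.18 kg.
After the second burn: m = 1,565.18 × exp(−1500/18022.2) = 1,565.18 × 0.92014 = 1,440.18 kg.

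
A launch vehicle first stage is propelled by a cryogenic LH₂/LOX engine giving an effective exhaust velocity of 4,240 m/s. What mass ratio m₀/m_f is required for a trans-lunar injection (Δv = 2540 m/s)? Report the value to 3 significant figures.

m₀/m_f = exp(Δv / v_e) = exp(2540 / 4240.0) = exp(0.5991) = 1.8204.

mass ratio ≈ 1.82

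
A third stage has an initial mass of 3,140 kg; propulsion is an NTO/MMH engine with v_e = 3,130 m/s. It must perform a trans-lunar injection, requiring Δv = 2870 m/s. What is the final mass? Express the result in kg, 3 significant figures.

Rocket equation: m₀/m_f = exp(Δv / v_e) = exp(2870 / 3130.0) = exp(0.9169) = 2.5016.
m_f = m₀ / 2.5016 = 3,140 / 2.5016 = 1,255.2 kg.

final mass ≈ 1260 kg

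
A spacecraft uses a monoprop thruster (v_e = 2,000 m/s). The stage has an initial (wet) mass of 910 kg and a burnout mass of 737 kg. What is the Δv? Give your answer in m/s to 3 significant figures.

From the ideal rocket equation, Δv = v_e · ln(m₀/m_f) = 2000.0 × ln(1.235) = 2000.0 × 0.2109 ≈ 421.7 m/s.

Δv ≈ 422 m/s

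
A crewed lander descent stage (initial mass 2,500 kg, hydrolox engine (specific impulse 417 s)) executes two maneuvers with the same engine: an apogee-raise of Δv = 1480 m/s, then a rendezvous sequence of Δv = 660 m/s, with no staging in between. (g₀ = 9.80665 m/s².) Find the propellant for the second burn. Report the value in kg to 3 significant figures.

propellant for the second burn ≈ 259 kg

v_e = Isp · g₀ = 417 × 9.80665 = 4089.4 m/s.
After the first burn: m = 2500 × exp(−1480/4089.4) = 2500 × 0.69634 = 1,740.85 kg.
After the second burn: m = 1,740.85 × exp(−660/4089.4) = 1,740.85 × 0.85096 = 1,481.39 kg.
Second-burn propellant = 1,740.85 − 1,481.39 = 259.46 kg.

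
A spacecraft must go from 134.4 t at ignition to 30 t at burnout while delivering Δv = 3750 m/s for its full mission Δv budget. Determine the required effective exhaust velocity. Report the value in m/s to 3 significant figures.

ln(m₀/m_f) = ln(134400/30000) = ln(4.48) = 1.4996.
By the Tsiolkovsky rocket equation, v_e = Δv / ln(m₀/m_f) = 3750 / 1.4996 = 2500.6 m/s.

v_e ≈ 2500 m/s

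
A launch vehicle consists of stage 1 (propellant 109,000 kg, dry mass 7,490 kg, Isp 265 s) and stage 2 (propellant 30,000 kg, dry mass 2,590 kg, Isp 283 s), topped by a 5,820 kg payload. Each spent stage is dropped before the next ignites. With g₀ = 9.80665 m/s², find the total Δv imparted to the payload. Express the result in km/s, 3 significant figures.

Ignition mass of stage 1 = 109,000+7,490 + 30,000+2,590 + 5,820 = 154,900 kg.
Stage 1: m₀ = 154,900 kg, m_f = 154,900 − 109,000 = 45,900 kg; Δv = 265×9.80665×ln(3.375) = 2598.8×1.2163 ≈ 3161 m/s.
Stage 2: m₀ = 38,410 kg, m_f = 38,410 − 30,000 = 8,410 kg; Δv = 283×9.80665×ln(4.567) = 2775.3×1.5189 ≈ 4215 m/s.
Total Δv = 3161 + 4215 = 7376 m/s.

Δv ≈ 7.38 km/s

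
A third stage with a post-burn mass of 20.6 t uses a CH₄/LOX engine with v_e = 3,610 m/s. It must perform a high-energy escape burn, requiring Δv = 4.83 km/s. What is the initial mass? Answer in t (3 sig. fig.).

Using Δv = v_e ln(m₀/m_f): m₀/m_f = exp(Δv / v_e) = exp(4830 / 3610.0) = exp(1.3380) = 3.8112.
m₀ = m_f × 3.8112 = 20.6 × 3.8112 = 78.5107 t.

initial mass ≈ 78.5 t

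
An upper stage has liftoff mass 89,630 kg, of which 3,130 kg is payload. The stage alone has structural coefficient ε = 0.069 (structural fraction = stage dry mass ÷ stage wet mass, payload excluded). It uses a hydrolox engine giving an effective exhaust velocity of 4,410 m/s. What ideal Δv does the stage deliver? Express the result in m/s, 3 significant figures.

Stage wet mass = m₀ − payload = 89,630 − 3,130 = 86,500 kg.
Stage dry mass = ε × stage wet mass = 0.069 × 86,500 = 5,968.5 kg.
Burnout mass m_f = stage dry + payload = 5,968.5 + 3,130 = 9,098.5 kg.
From the ideal rocket equation, Δv = v_e · ln(89,630/9,098.5) = 4410.0 × ln(9.851) = 4410.0 × 2.2876 ≈ 10088 m/s.

Δv ≈ 10100 m/s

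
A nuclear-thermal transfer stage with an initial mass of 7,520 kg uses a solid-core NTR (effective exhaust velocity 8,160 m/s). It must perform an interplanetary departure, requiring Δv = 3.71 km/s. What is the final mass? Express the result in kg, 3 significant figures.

m₀/m_f = exp(Δv / v_e) = exp(3710 / 8160.0) = exp(0.4547) = 1.5756.
m_f = m₀ / 1.5756 = 7,520 / 1.5756 = 4,772.78 kg.

final mass ≈ 4770 kg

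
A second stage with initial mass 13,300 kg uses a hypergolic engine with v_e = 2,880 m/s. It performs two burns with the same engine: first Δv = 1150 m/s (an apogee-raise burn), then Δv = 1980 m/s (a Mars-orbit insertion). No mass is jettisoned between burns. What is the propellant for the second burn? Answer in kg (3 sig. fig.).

After the first burn: m = 13300 × exp(−1150/2880.0) = 13300 × 0.67079 = 8,921.51 kg.
After the second burn: m = 8,921.51 × exp(−1980/2880.0) = 8,921.51 × 0.50283 = 4,486 kg.
Second-burn propellant = 8,921.51 − 4,486 = 4,435.51 kg.

propellant for the second burn ≈ 4440 kg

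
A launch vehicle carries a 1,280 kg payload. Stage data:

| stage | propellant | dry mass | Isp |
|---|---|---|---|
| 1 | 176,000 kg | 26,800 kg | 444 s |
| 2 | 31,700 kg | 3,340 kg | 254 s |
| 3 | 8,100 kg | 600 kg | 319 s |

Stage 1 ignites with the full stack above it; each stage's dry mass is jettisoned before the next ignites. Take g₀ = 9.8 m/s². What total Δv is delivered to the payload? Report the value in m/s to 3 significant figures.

Δv ≈ 13600 m/s

Ignition mass of stage 1 = 176,000+26,800 + 31,700+3,340 + 8,100+600 + 1,280 = 247,820 kg.
Stage 1: m₀ = 247,820 kg, m_f = 247,820 − 176,000 = 71,820 kg; Δv = 444×9.8×ln(3.451) = 4351.2×1.2385 ≈ 5389 m/s.
Stage 2: m₀ = 45,020 kg, m_f = 45,020 − 31,700 = 13,320 kg; Δv = 254×9.8×ln(3.38) = 2489.2×1.2178 ≈ 3031 m/s.
Stage 3: m₀ = 9,980 kg, m_f = 9,980 − 8,100 = 1,880 kg; Δv = 319×9.8×ln(5.309) = 3126.2×1.6693 ≈ 5219 m/s.
Total Δv = 5389 + 3031 + 5219 = 13639 m/s.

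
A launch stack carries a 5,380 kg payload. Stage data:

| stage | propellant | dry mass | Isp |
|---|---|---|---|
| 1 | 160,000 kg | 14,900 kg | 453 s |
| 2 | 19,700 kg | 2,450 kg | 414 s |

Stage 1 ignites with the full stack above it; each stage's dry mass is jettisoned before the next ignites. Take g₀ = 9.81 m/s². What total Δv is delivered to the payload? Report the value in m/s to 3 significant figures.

Δv ≈ 12100 m/s

Ignition mass of stage 1 = 160,000+14,900 + 19,700+2,450 + 5,380 = 202,430 kg.
Stage 1: m₀ = 202,430 kg, m_f = 202,430 − 160,000 = 42,430 kg; Δv = 453×9.81×ln(4.771) = 4443.9×1.5625 ≈ 6944 m/s.
Stage 2: m₀ = 27,530 kg, m_f = 27,530 − 19,700 = 7,830 kg; Δv = 414×9.81×ln(3.516) = 4061.3×1.2573 ≈ 5106 m/s.
Total Δv = 6944 + 5106 = 12050 m/s.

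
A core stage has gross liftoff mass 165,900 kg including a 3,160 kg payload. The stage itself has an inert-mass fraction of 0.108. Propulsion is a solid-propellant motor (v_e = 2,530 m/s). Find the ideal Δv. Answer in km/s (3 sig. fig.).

Stage wet mass = m₀ − payload = 165,900 − 3,160 = 162,740 kg.
Stage dry mass = ε × stage wet mass = 0.108 × 162,740 = 17,575.9 kg.
Burnout mass m_f = stage dry + payload = 17,575.9 + 3,160 = 20,735.9 kg.
Using Δv = v_e ln(m₀/m_f): Δv = v_e · ln(165,900/20,735.9) = 2530.0 × ln(8.001) = 2530.0 × 2.0795 ≈ 5261 m/s.

Δv ≈ 5.26 km/s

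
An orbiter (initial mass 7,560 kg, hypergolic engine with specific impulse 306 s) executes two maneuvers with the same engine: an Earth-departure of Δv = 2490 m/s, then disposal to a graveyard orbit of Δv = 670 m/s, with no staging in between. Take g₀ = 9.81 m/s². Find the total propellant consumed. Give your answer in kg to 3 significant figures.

v_e = Isp · g₀ = 306 × 9.81 = 3001.9 m/s.
After the first burn: m = 7560 × exp(−2490/3001.9) = 7560 × 0.43627 = 3,298.2 kg.
After the second burn: m = 3,298.2 × exp(−670/3001.9) = 3,298.2 × 0.79996 = 2,638.43 kg.
Total propellant = m₀ − m_final = 7560 − 2,638.43 = 4,921.57 kg.

total propellant consumed ≈ 4920 kg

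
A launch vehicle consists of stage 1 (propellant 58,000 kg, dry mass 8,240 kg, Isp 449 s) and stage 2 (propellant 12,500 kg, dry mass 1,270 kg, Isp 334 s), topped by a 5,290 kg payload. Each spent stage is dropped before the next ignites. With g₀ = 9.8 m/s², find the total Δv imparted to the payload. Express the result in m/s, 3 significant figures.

Δv ≈ 8500 m/s

Ignition mass of stage 1 = 58,000+8,240 + 12,500+1,270 + 5,290 = 85,300 kg.
Stage 1: m₀ = 85,300 kg, m_f = 85,300 − 58,000 = 27,300 kg; Δv = 449×9.8×ln(3.125) = 4400.2×1.1393 ≈ 5013 m/s.
Stage 2: m₀ = 19,060 kg, m_f = 19,060 − 12,500 = 6,560 kg; Δv = 334×9.8×ln(2.905) = 3273.2×1.0666 ≈ 3491 m/s.
Total Δv = 5013 + 3491 = 8504 m/s.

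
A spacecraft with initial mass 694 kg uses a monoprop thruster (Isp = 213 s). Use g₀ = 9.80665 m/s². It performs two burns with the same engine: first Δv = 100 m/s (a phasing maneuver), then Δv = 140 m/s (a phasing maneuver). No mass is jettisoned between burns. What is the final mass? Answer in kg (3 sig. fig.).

v_e = Isp · g₀ = 213 × 9.80665 = 2088.8 m/s.
After the first burn: m = 694 × exp(−100/2088.8) = 694 × 0.95325 = 661.556 kg.
After the second burn: m = 661.556 × exp(−140/2088.8) = 661.556 × 0.93517 = 618.667 kg.

final mass ≈ 619 kg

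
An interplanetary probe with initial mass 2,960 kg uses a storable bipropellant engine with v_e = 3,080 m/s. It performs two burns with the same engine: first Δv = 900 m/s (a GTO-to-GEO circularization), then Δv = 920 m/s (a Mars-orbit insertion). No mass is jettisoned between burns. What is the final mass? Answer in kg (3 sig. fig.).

After the first burn: m = 2960 × exp(−900/3080.0) = 2960 × 0.74661 = 2,209.97 kg.
After the second burn: m = 2,209.97 × exp(−920/3080.0) = 2,209.97 × 0.74178 = 1,639.31 kg.

final mass ≈ 1640 kg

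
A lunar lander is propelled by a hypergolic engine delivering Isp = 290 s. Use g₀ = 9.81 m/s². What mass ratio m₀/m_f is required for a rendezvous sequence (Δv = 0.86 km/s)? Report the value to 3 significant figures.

v_e = Isp · g₀ = 290 × 9.81 = 2844.9 m/s.
m₀/m_f = exp(Δv / v_e) = exp(860 / 2844.9) = exp(0.3023) = 1.3530.

mass ratio ≈ 1.35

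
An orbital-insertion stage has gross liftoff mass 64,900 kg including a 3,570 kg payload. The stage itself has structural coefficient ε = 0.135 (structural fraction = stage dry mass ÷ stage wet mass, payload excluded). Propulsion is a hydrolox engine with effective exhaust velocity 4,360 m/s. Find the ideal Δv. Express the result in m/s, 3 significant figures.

Stage wet mass = m₀ − payload = 64,900 − 3,570 = 61,330 kg.
Stage dry mass = ε × stage wet mass = 0.135 × 61,330 = 8,279.55 kg.
Burnout mass m_f = stage dry + payload = 8,279.55 + 3,570 = 11,849.55 kg.
Δv = v_e · ln(64,900/11,849.55) = 4360.0 × ln(5.477) = 4360.0 × 1.7006 ≈ 7414 m/s.

Δv ≈ 7410 m/s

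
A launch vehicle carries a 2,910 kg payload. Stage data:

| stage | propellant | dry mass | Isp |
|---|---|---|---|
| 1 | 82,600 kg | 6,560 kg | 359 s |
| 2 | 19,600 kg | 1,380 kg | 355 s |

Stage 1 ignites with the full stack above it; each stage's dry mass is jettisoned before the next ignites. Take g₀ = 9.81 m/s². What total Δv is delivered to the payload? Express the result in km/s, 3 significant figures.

Δv ≈ 10.6 km/s

Ignition mass of stage 1 = 82,600+6,560 + 19,600+1,380 + 2,910 = 113,050 kg.
Stage 1: m₀ = 113,050 kg, m_f = 113,050 − 82,600 = 30,450 kg; Δv = 359×9.81×ln(3.713) = 3521.8×1.3117 ≈ 4620 m/s.
Stage 2: m₀ = 23,890 kg, m_f = 23,890 − 19,600 = 4,290 kg; Δv = 355×9.81×ln(5.569) = 3482.6×1.7172 ≈ 5980 m/s.
Total Δv = 4620 + 5980 = 10600 m/s.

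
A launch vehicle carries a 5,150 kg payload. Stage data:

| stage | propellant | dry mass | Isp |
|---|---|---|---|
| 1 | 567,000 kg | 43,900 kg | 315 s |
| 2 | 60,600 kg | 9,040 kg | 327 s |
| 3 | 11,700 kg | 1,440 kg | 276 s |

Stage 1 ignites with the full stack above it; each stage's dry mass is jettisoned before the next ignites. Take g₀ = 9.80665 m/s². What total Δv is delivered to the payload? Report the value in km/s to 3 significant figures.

Δv ≈ 11.7 km/s

Ignition mass of stage 1 = 567,000+43,900 + 60,600+9,040 + 11,700+1,440 + 5,150 = 698,830 kg.
Stage 1: m₀ = 698,830 kg, m_f = 698,830 − 567,000 = 131,830 kg; Δv = 315×9.80665×ln(5.301) = 3089.1×1.6679 ≈ 5152 m/s.
Stage 2: m₀ = 87,930 kg, m_f = 87,930 − 60,600 = 27,330 kg; Δv = 327×9.80665×ln(3.217) = 3206.8×1.1686 ≈ 3747 m/s.
Stage 3: m₀ = 18,290 kg, m_f = 18,290 − 11,700 = 6,590 kg; Δv = 276×9.80665×ln(2.775) = 2706.6×1.0208 ≈ 2763 m/s.
Total Δv = 5152 + 3747 + 2763 = 11662 m/s.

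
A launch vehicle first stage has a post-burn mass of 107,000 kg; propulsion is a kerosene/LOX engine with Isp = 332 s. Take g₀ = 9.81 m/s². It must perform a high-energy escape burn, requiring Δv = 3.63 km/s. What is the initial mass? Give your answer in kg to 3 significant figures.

initial mass ≈ 326000 kg

v_e = Isp · g₀ = 332 × 9.81 = 3256.9 m/s.
m₀/m_f = exp(Δv / v_e) = exp(3630 / 3256.9) = exp(1.1145) = 3.0482.
m₀ = m_f × 3.0482 = 107,000 × 3.0482 = 326,157 kg.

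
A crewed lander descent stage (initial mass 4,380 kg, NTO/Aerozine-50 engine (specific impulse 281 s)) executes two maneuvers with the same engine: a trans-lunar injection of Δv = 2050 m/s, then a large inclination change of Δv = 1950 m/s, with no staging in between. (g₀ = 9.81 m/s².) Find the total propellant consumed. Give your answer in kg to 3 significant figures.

total propellant consumed ≈ 3350 kg

v_e = Isp · g₀ = 281 × 9.81 = 2756.6 m/s.
After the first burn: m = 4380 × exp(−2050/2756.6) = 4380 × 0.47537 = 2,082.12 kg.
After the second burn: m = 2,082.12 × exp(−1950/2756.6) = 2,082.12 × 0.49293 = 1,026.34 kg.
Total propellant = m₀ − m_final = 4380 − 1,026.34 = 3,353.66 kg.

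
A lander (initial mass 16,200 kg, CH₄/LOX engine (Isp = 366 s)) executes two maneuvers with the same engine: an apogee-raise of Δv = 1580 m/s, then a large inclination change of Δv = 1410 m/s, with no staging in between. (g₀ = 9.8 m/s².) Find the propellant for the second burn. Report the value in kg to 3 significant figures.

propellant for the second burn ≈ 3390 kg

v_e = Isp · g₀ = 366 × 9.8 = 3586.8 m/s.
After the first burn: m = 16200 × exp(−1580/3586.8) = 16200 × 0.64371 = 10,428.1 kg.
After the second burn: m = 10,428.1 × exp(−1410/3586.8) = 10,428.1 × 0.67496 = 7,038.55 kg.
Second-burn propellant = 10,428.1 − 7,038.55 = 3,389.55 kg.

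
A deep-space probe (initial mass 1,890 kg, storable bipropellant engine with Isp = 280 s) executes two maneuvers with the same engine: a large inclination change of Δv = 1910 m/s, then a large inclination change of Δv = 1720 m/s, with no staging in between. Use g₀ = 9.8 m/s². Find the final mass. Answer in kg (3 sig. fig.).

v_e = Isp · g₀ = 280 × 9.8 = 2744.0 m/s.
After the first burn: m = 1890 × exp(−1910/2744.0) = 1890 × 0.49854 = 942.241 kg.
After the second burn: m = 942.241 × exp(−1720/2744.0) = 942.241 × 0.53429 = 503.43 kg.

final mass ≈ 503 kg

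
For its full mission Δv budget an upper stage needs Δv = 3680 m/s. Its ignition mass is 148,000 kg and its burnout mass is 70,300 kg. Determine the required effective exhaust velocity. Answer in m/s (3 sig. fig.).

v_e ≈ 4940 m/s

ln(m₀/m_f) = ln(148000/70300) = ln(2.105) = 0.7444.
v_e = Δv / ln(m₀/m_f) = 3680 / 0.7444 = 4943.3 m/s.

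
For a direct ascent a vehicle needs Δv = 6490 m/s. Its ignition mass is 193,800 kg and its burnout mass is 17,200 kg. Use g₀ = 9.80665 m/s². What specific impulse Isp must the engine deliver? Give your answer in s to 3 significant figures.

ln(m₀/m_f) = ln(193800/17200) = ln(11.27) = 2.4219.
Rocket equation: v_e = Δv / ln(m₀/m_f) = 6490 / 2.4219 = 2679.7 m/s.
Isp = v_e / g₀ = 2679.7 / 9.80665 = 273.3 s.

Isp ≈ 273 s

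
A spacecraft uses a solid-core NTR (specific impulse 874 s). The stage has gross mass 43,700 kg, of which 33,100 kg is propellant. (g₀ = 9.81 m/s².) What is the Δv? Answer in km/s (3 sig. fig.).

v_e = Isp · g₀ = 874 × 9.81 = 8573.9 m/s.
m_f = m₀ − m_prop = 43,700 − 33,100 = 10,600 kg.
Δv = v_e · ln(m₀/m_f) = 8573.9 × ln(4.123) = 8573.9 × 1.4165 ≈ 12144.9 m/s.

Δv ≈ 12.1 km/s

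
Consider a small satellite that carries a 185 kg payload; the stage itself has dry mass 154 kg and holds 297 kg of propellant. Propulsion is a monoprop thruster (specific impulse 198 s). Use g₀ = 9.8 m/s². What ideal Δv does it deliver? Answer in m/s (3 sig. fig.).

Δv ≈ 1220 m/s

v_e = Isp · g₀ = 198 × 9.8 = 1940.4 m/s.
m₀ = payload + dry + propellant = 185 + 154 + 297 = 636 kg.
m_f = payload + dry = 185 + 154 = 339 kg.
Rocket equation: Δv = v_e · ln(m₀/m_f) = 1940.4 × ln(1.876) = 1940.4 × 0.6292 ≈ 1220.9 m/s.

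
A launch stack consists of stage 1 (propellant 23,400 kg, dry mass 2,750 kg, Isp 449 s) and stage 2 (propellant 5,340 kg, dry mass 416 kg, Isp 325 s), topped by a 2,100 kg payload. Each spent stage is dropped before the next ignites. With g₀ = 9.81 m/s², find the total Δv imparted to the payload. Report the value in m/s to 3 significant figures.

Ignition mass of stage 1 = 23,400+2,750 + 5,340+416 + 2,100 = 34,006 kg.
Stage 1: m₀ = 34,006 kg, m_f = 34,006 − 23,400 = 10,606 kg; Δv = 449×9.81×ln(3.206) = 4404.7×1.1651 ≈ 5132 m/s.
Stage 2: m₀ = 7,856 kg, m_f = 7,856 − 5,340 = 2,516 kg; Δv = 325×9.81×ln(3.122) = 3188.2×1.1386 ≈ 3630 m/s.
Total Δv = 5132 + 3630 = 8762 m/s.

Δv ≈ 8760 m/s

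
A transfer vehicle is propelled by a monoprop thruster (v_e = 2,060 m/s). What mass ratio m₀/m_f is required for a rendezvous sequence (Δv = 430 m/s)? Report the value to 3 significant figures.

mass ratio ≈ 1.23

m₀/m_f = exp(Δv / v_e) = exp(430 / 2060.0) = exp(0.2087) = 1.2321.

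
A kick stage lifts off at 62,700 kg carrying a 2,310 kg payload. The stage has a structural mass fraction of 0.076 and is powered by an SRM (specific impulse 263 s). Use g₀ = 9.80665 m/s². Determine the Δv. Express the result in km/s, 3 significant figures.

Δv ≈ 5.69 km/s

Stage wet mass = m₀ − payload = 62,700 − 2,310 = 60,390 kg.
Stage dry mass = ε × stage wet mass = 0.076 × 60,390 = 4,589.64 kg.
Burnout mass m_f = stage dry + payload = 4,589.64 + 2,310 = 6,899.64 kg.
v_e = Isp · g₀ = 263 × 9.80665 = 2579.1 m/s.
Using Δv = v_e ln(m₀/m_f): Δv = v_e · ln(62,700/6,899.64) = 2579.1 × ln(9.087) = 2579.1 × 2.2069 ≈ 5692 m/s.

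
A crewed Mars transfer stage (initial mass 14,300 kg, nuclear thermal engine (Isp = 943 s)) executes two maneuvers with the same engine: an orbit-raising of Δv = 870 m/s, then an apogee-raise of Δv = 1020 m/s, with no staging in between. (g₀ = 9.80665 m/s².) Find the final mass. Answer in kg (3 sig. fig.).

v_e = Isp · g₀ = 943 × 9.80665 = 9247.7 m/s.
After the first burn: m = 14300 × exp(−870/9247.7) = 14300 × 0.91021 = 13,016 kg.
After the second burn: m = 13,016 × exp(−1020/9247.7) = 13,016 × 0.89557 = 11,656.7 kg.

final mass ≈ 11700 kg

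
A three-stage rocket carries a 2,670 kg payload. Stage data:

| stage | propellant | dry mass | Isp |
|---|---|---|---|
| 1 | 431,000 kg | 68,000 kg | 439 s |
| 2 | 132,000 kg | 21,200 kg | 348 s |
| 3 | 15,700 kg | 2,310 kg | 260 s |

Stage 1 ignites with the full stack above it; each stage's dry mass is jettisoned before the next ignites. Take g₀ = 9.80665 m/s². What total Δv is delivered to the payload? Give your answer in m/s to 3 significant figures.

Δv ≈ 12900 m/s

Ignition mass of stage 1 = 431,000+68,000 + 132,000+21,200 + 15,700+2,310 + 2,670 = 672,880 kg.
Stage 1: m₀ = 672,880 kg, m_f = 672,880 − 431,000 = 241,880 kg; Δv = 439×9.80665×ln(2.782) = 4305.1×1.0231 ≈ 4405 m/s.
Stage 2: m₀ = 173,880 kg, m_f = 173,880 − 132,000 = 41,880 kg; Δv = 348×9.80665×ln(4.152) = 3412.7×1.4236 ≈ 4858 m/s.
Stage 3: m₀ = 20,680 kg, m_f = 20,680 − 15,700 = 4,980 kg; Δv = 260×9.80665×ln(4.153) = 2549.7×1.4237 ≈ 3630 m/s.
Total Δv = 4405 + 4858 + 3630 = 12893 m/s.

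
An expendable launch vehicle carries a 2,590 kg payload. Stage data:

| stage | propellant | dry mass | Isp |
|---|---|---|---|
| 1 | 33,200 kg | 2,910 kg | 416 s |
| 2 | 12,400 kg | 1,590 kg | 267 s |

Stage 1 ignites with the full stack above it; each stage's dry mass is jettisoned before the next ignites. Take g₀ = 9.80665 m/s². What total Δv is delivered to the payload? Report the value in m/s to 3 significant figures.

Ignition mass of stage 1 = 33,200+2,910 + 12,400+1,590 + 2,590 = 52,690 kg.
Stage 1: m₀ = 52,690 kg, m_f = 52,690 − 33,200 = 19,490 kg; Δv = 416×9.80665×ln(2.703) = 4079.6×0.9945 ≈ 4057 m/s.
Stage 2: m₀ = 16,580 kg, m_f = 16,580 − 12,400 = 4,180 kg; Δv = 267×9.80665×ln(3.967) = 2618.4×1.3779 ≈ 3608 m/s.
Total Δv = 4057 + 3608 = 7665 m/s.

Δv ≈ 7670 m/s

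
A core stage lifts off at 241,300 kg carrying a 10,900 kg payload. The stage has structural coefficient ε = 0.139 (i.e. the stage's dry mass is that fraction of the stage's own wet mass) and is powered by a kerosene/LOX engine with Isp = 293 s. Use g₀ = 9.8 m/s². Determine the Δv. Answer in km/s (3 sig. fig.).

Stage wet mass = m₀ − payload = 241,300 − 10,900 = 230,400 kg.
Stage dry mass = ε × stage wet mass = 0.139 × 230,400 = 32,025.6 kg.
Burnout mass m_f = stage dry + payload = 32,025.6 + 10,900 = 42,925.6 kg.
v_e = Isp · g₀ = 293 × 9.8 = 2871.4 m/s.
Rocket equation: Δv = v_e · ln(241,300/42,925.6) = 2871.4 × ln(5.621) = 2871.4 × 1.7266 ≈ 4958 m/s.

Δv ≈ 4.96 km/s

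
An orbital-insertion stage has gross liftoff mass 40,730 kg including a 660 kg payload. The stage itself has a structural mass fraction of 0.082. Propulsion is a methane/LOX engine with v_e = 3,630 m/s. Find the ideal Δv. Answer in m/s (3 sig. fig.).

Δv ≈ 8470 m/s

Stage wet mass = m₀ − payload = 40,730 − 660 = 40,070 kg.
Stage dry mass = ε × stage wet mass = 0.082 × 40,070 = 3,285.74 kg.
Burnout mass m_f = stage dry + payload = 3,285.74 + 660 = 3,945.74 kg.
Δv = v_e · ln(40,730/3,945.74) = 3630.0 × ln(10.32) = 3630.0 × 2.3343 ≈ 8474 m/s.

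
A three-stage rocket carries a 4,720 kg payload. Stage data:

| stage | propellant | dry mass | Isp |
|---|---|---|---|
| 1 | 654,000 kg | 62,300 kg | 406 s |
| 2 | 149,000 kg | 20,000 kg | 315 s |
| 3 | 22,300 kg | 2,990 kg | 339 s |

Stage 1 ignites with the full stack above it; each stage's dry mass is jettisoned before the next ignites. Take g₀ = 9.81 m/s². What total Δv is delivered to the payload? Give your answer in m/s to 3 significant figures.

Δv ≈ 13800 m/s

Ignition mass of stage 1 = 654,000+62,300 + 149,000+20,000 + 22,300+2,990 + 4,720 = 915,310 kg.
Stage 1: m₀ = 915,310 kg, m_f = 915,310 − 654,000 = 261,310 kg; Δv = 406×9.81×ln(3.503) = 3982.9×1.2536 ≈ 4993 m/s.
Stage 2: m₀ = 199,010 kg, m_f = 199,010 − 149,000 = 50,010 kg; Δv = 315×9.81×ln(3.979) = 3090.2×1.3811 ≈ 4268 m/s.
Stage 3: m₀ = 30,010 kg, m_f = 30,010 − 22,300 = 7,710 kg; Δv = 339×9.81×ln(3.892) = 3325.6×1.3590 ≈ 4520 m/s.
Total Δv = 4993 + 4268 + 4520 = 13781 m/s.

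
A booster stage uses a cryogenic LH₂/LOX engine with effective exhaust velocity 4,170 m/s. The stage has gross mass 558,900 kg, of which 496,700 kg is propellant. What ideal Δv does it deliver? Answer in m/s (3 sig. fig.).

Δv ≈ 9160 m/s

m_f = m₀ − m_prop = 558,900 − 496,700 = 62,200 kg.
Using Δv = v_e ln(m₀/m_f): Δv = v_e · ln(m₀/m_f) = 4170.0 × ln(8.986) = 4170.0 × 2.1956 ≈ 9155.7 m/s.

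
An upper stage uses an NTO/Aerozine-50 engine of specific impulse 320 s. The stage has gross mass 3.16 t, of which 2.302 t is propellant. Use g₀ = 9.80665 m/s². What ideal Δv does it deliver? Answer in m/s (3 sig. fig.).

Δv ≈ 4090 m/s

v_e = Isp · g₀ = 320 × 9.80665 = 3138.1 m/s.
m_f = m₀ − m_prop = 3.16 − 2.302 = 0.858 t.
Rocket equation: Δv = v_e · ln(m₀/m_f) = 3138.1 × ln(3.683) = 3138.1 × 1.3037 ≈ 4091.3 m/s.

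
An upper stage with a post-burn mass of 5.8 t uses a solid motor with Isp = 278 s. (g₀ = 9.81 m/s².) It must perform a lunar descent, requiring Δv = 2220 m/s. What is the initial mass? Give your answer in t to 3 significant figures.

v_e = Isp · g₀ = 278 × 9.81 = 2727.2 m/s.
m₀/m_f = exp(Δv / v_e) = exp(2220 / 2727.2) = exp(0.8140) = 2.2570.
m₀ = m_f × 2.2570 = 5.8 × 2.2570 = 13.0906 t.

initial mass ≈ 13.1 t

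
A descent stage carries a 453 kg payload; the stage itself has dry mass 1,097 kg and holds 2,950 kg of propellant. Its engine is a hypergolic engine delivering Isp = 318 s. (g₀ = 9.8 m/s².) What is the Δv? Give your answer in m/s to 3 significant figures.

Δv ≈ 3320 m/s

v_e = Isp · g₀ = 318 × 9.8 = 3116.4 m/s.
m₀ = payload + dry + propellant = 453 + 1,097 + 2,950 = 4,500 kg.
m_f = payload + dry = 453 + 1,097 = 1,550 kg.
Δv = v_e · ln(m₀/m_f) = 3116.4 × ln(2.903) = 3116.4 × 1.0658 ≈ 3321.5 m/s.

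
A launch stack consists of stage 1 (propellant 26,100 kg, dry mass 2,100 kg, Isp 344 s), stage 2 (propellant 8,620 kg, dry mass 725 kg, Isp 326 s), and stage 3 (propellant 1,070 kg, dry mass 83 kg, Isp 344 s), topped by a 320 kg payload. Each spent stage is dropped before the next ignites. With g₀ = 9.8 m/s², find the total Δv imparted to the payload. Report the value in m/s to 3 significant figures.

Δv ≈ 13200 m/s

Ignition mass of stage 1 = 26,100+2,100 + 8,620+725 + 1,070+83 + 320 = 39,018 kg.
Stage 1: m₀ = 39,018 kg, m_f = 39,018 − 26,100 = 12,918 kg; Δv = 344×9.8×ln(3.02) = 3371.2×1.1054 ≈ 3727 m/s.
Stage 2: m₀ = 10,818 kg, m_f = 10,818 − 8,620 = 2,198 kg; Δv = 326×9.8×ln(4.922) = 3194.8×1.5937 ≈ 5091 m/s.
Stage 3: m₀ = 1,473 kg, m_f = 1,473 − 1,070 = 403 kg; Δv = 344×9.8×ln(3.655) = 3371.2×1.2961 ≈ 4369 m/s.
Total Δv = 3727 + 5091 + 4369 = 13187 m/s.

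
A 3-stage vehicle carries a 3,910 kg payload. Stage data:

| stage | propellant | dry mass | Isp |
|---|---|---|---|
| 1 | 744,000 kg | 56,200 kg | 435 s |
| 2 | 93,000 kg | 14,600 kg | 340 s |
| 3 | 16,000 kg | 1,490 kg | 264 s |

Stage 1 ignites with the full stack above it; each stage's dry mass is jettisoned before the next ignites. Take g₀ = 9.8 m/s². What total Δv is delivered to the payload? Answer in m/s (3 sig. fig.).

Ignition mass of stage 1 = 744,000+56,200 + 93,000+14,600 + 16,000+1,490 + 3,910 = 929,200 kg.
Stage 1: m₀ = 929,200 kg, m_f = 929,200 − 744,000 = 185,200 kg; Δv = 435×9.8×ln(5.017) = 4263.0×1.6129 ≈ 6876 m/s.
Stage 2: m₀ = 129,000 kg, m_f = 129,000 − 93,000 = 36,000 kg; Δv = 340×9.8×ln(3.583) = 3332.0×1.2763 ≈ 4253 m/s.
Stage 3: m₀ = 21,400 kg, m_f = 21,400 − 16,000 = 5,400 kg; Δv = 264×9.8×ln(3.963) = 2587.2×1.3770 ≈ 3563 m/s.
Total Δv = 6876 + 4253 + 3563 = 14692 m/s.

Δv ≈ 14700 m/s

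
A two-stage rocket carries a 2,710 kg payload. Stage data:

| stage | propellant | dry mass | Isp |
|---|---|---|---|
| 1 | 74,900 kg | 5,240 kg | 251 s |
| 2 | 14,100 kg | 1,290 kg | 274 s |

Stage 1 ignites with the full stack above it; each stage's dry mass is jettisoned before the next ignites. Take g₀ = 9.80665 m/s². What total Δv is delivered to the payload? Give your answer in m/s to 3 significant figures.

Δv ≈ 7590 m/s

Ignition mass of stage 1 = 74,900+5,240 + 14,100+1,290 + 2,710 = 98,240 kg.
Stage 1: m₀ = 98,240 kg, m_f = 98,240 − 74,900 = 23,340 kg; Δv = 251×9.80665×ln(4.209) = 2461.5×1.4372 ≈ 3538 m/s.
Stage 2: m₀ = 18,100 kg, m_f = 18,100 − 14,100 = 4,000 kg; Δv = 274×9.80665×ln(4.525) = 2687.0×1.5096 ≈ 4056 m/s.
Total Δv = 3538 + 4056 = 7594 m/s.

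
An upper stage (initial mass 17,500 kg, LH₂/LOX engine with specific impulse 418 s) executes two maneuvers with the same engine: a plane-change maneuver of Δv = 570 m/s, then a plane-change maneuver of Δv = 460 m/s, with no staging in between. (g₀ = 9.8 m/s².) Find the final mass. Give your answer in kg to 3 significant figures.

v_e = Isp · g₀ = 418 × 9.8 = 4096.4 m/s.
After the first burn: m = 17500 × exp(−570/4096.4) = 17500 × 0.87010 = 15,226.8 kg.
After the second burn: m = 15,226.8 × exp(−460/4096.4) = 15,226.8 × 0.89378 = 13,609.4 kg.

final mass ≈ 13600 kg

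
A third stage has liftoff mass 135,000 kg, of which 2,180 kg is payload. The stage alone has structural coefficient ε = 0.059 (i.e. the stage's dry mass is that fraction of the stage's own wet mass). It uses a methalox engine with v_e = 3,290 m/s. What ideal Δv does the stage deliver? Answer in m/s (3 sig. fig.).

Δv ≈ 8560 m/s

Stage wet mass = m₀ − payload = 135,000 − 2,180 = 132,820 kg.
Stage dry mass = ε × stage wet mass = 0.059 × 132,820 = 7,836.38 kg.
Burnout mass m_f = stage dry + payload = 7,836.38 + 2,180 = 10,016.38 kg.
Δv = v_e · ln(135,000/10,016.38) = 3290.0 × ln(13.48) = 3290.0 × 2.6011 ≈ 8557 m/s.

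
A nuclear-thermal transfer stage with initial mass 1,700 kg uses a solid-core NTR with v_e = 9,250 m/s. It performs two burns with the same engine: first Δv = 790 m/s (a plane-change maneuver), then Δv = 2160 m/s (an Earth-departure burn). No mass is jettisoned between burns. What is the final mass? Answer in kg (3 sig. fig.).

After the first burn: m = 1700 × exp(−790/9250.0) = 1700 × 0.91814 = 1,560.84 kg.
After the second burn: m = 1,560.84 × exp(−2160/9250.0) = 1,560.84 × 0.79175 = 1,235.8 kg.

final mass ≈ 1240 kg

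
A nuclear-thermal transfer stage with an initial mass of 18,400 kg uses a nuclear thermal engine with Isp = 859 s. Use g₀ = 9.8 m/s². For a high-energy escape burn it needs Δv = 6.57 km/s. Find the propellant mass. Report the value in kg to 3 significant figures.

v_e = Isp · g₀ = 859 × 9.8 = 8418.2 m/s.
m₀/m_f = exp(Δv / v_e) = exp(6570 / 8418.2) = exp(0.7805) = 2.1825.
m_f = 18,400 / 2.1825 = 8,430.7 kg, so propellant = m₀ − m_f = 18,400 − 8,430.7 = 9,969.3 kg.

propellant mass ≈ 9970 kg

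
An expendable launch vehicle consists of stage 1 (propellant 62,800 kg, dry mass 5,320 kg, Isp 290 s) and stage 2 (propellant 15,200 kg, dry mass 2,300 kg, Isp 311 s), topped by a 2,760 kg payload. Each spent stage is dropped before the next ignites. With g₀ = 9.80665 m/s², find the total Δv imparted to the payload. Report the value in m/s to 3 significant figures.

Δv ≈ 7760 m/s

Ignition mass of stage 1 = 62,800+5,320 + 15,200+2,300 + 2,760 = 88,380 kg.
Stage 1: m₀ = 88,380 kg, m_f = 88,380 − 62,800 = 25,580 kg; Δv = 290×9.80665×ln(3.455) = 2843.9×1.2398 ≈ 3526 m/s.
Stage 2: m₀ = 20,260 kg, m_f = 20,260 − 15,200 = 5,060 kg; Δv = 311×9.80665×ln(4.004) = 3049.9×1.3873 ≈ 4231 m/s.
Total Δv = 3526 + 4231 = 7757 m/s.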